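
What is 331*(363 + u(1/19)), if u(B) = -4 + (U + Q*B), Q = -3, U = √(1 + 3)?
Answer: 2269336/19 ≈ 1.1944e+5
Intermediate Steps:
U = 2 (U = √4 = 2)
u(B) = -2 - 3*B (u(B) = -4 + (2 - 3*B) = -2 - 3*B)
331*(363 + u(1/19)) = 331*(363 + (-2 - 3/19)) = 331*(363 - 41/19) = 331*(6856/19) = 2269336/19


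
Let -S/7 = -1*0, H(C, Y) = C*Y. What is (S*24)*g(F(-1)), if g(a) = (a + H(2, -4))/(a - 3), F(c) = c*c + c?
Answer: 0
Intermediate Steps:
F(c) = c + c**2 (F(c) = c**2 + c = c + c**2)
S = 0 (S = -(-7)*0 = -7*0 = 0)
g(a) = (-8 + a)/(-3 + a) (g(a) = (a + 2*(-4))/(a - 3) = (a - 8)/(-3 + a) = (-8 + a)/(-3 + a))
(S*24)*g(F(-1)) = (0*24)*((-8 - (1 - 1))/(-3 - (1 - 1))) = 0*((-8 - 1*0)/(-3 - 1*0)) = 0*((-8 + 0)/(-3 + 0)) = 0*(-8/(-3)) = 0*(-1/3*(-8)) = 0*(8/3) = 0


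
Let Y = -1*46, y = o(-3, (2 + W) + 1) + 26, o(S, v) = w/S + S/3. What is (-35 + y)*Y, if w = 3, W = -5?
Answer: 506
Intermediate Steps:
o(S, v) = 3/S + S/3
y = 24 (y = (3/(-3) + (⅓)*(-3)) + 26 = (3*(-⅓) - 1) + 26 = (-1 - 1) + 26 = -2 + 26 = 24)
Y = -46
(-35 + y)*Y = (-35 + 24)*(-46) = -11*(-46) = 506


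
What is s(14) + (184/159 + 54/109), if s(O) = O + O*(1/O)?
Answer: 288607/17331 ≈ 16.653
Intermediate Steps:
s(O) = 1 + O (s(O) = O + O/O = O + 1 = 1 + O)
s(14) + (184/159 + 54/109) = (1 + 14) + (184/159 + 54/109) = 15 + (184*(1/159) + 54*(1/109)) = 15 + (184/159 + 54/109) = 15 + 28642/17331 = 288607/17331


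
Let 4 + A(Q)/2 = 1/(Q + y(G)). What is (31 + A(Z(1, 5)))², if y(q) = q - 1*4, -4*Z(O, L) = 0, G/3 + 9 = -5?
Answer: 278784/529 ≈ 527.00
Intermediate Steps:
G = -42 (G = -27 + 3*(-5) = -27 - 15 = -42)
Z(O, L) = 0 (Z(O, L) = -¼*0 = 0)
y(q) = -4 + q (y(q) = q - 4 = -4 + q)
A(Q) = -8 + 2/(-46 + Q) (A(Q) = -8 + 2/(Q + (-4 - 42)) = -8 + 2/(Q - 46) = -8 + 2/(-46 + Q))
(31 + A(Z(1, 5)))² = (31 + 2*(185 - 4*0)/(-46 + 0))² = (31 + 2*(185 + 0)/(-46))² = (31 + 2*(-1/46)*185)² = (31 - 185/23)² = (528/23)² = 278784/529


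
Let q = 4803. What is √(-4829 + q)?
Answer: I*√26 ≈ 5.099*I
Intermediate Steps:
√(-4829 + q) = √(-4829 + 4803) = √(-26) = I*√26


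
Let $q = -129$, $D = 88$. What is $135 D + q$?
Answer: $11751$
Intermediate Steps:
$135 D + q = 135 \cdot 88 - 129 = 11880 - 129 = 11751$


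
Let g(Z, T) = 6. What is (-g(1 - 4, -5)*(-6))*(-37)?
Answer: -1332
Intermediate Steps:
(-g(1 - 4, -5)*(-6))*(-37) = (-1*6*(-6))*(-37) = -6*(-6)*(-37) = 36*(-37) = -1332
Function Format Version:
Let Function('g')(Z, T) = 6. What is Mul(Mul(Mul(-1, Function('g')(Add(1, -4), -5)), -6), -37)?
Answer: -1332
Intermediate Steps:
Mul(Mul(Mul(-1, Function('g')(Add(1, -4), -5)), -6), -37) = Mul(Mul(Mul(-1, 6), -6), -37) = Mul(Mul(-6, -6), -37) = Mul(36, -37) = -1332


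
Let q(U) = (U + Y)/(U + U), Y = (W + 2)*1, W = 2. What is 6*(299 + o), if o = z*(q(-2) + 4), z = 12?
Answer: 2046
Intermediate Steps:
Y = 4 (Y = (2 + 2)*1 = 4*1 = 4)
q(U) = (4 + U)/(2*U) (q(U) = (U + 4)/(U + U) = (4 + U)/((2*U)) = (4 + U)*(1/(2*U)) = (4 + U)/(2*U))
o = 42 (o = 12*((½)*(4 - 2)/(-2) + 4) = 12*((½)*(-½)*2 + 4) = 12*(-½ + 4) = 12*(7/2) = 42)
6*(299 + o) = 6*(299 + 42) = 6*341 = 2046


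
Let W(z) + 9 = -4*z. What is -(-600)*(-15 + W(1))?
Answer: -16800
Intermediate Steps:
W(z) = -9 - 4*z
-(-600)*(-15 + W(1)) = -(-600)*(-15 + (-9 - 4*1)) = -(-600)*(-15 + (-9 - 4)) = -(-600)*(-15 - 13) = -(-600)*(-28) = -20*840 = -16800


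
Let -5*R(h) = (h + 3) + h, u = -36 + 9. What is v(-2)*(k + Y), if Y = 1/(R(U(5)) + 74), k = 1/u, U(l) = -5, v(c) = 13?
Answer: -242/783 ≈ -0.30907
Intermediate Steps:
u = -27
R(h) = -⅗ - 2*h/5 (R(h) = -((h + 3) + h)/5 = -((3 + h) + h)/5 = -(3 + 2*h)/5 = -⅗ - 2*h/5)
k = -1/27 (k = 1/(-27) = -1/27 ≈ -0.037037)
Y = 5/377 (Y = 1/((-⅗ - ⅖*(-5)) + 74) = 1/((-⅗ + 2) + 74) = 1/(7/5 + 74) = 1/(377/5) = 5/377 ≈ 0.013263)
v(-2)*(k + Y) = 13*(-1/27 + 5/377) = 13*(-242/10179) = -242/783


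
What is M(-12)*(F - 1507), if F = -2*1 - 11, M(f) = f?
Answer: 18240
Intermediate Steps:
F = -13 (F = -2 - 11 = -13)
M(-12)*(F - 1507) = -12*(-13 - 1507) = -12*(-1520) = 18240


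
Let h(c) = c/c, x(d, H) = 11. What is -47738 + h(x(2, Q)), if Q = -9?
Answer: -47737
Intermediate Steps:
h(c) = 1
-47738 + h(x(2, Q)) = -47738 + 1 = -47737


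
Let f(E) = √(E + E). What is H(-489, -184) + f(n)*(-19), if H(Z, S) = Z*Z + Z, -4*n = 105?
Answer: 238632 - 19*I*√210/2 ≈ 2.3863e+5 - 137.67*I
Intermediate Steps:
n = -105/4 (n = -¼*105 = -105/4 ≈ -26.250)
f(E) = √2*√E (f(E) = √(2*E) = √2*√E)
H(Z, S) = Z + Z² (H(Z, S) = Z² + Z = Z + Z²)
H(-489, -184) + f(n)*(-19) = -489*(1 - 489) + (√2*√(-105/4))*(-19) = -489*(-488) + (√2*(I*√105/2))*(-19) = 238632 + (I*√210/2)*(-19) = 238632 - 19*I*√210/2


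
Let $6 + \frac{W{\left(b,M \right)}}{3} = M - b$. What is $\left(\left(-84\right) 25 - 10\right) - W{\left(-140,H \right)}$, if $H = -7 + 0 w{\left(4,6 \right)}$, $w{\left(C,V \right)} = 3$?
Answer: $-2491$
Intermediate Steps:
$H = -7$ ($H = -7 + 0 \cdot 3 = -7 + 0 = -7$)
$W{\left(b,M \right)} = -18 - 3 b + 3 M$ ($W{\left(b,M \right)} = -18 + 3 \left(M - b\right) = -18 + \left(- 3 b + 3 M\right) = -18 - 3 b + 3 M$)
$\left(\left(-84\right) 25 - 10\right) - W{\left(-140,H \right)} = \left(\left(-84\right) 25 - 10\right) - \left(-18 - -420 + 3 \left(-7\right)\right) = \left(-2100 - 10\right) - \left(-18 + 420 - 21\right) = -2110 - 381 = -2491$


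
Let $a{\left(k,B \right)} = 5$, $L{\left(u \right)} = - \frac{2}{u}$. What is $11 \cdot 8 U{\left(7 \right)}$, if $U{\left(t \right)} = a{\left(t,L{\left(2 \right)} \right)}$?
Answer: $440$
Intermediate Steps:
$U{\left(t \right)} = 5$
$11 \cdot 8 U{\left(7 \right)} = 11 \cdot 8 \cdot 5 = 88 \cdot 5 = 440$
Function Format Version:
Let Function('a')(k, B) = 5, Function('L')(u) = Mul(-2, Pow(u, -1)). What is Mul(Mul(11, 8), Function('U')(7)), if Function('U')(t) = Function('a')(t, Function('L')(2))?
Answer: 440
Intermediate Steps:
Function('U')(t) = 5
Mul(Mul(11, 8), Function('U')(7)) = Mul(Mul(11, 8), 5) = Mul(88, 5) = 440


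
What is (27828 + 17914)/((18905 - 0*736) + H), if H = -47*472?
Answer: -45742/3279 ≈ -13.950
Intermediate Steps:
H = -22184
(27828 + 17914)/((18905 - 0*736) + H) = (27828 + 17914)/((18905 - 0*736) - 22184) = 45742/((18905 - 1*0) - 22184) = 45742/((18905 + 0) - 22184) = 45742/(18905 - 22184) = 45742/(-3279) = 45742*(-1/3279) = -45742/3279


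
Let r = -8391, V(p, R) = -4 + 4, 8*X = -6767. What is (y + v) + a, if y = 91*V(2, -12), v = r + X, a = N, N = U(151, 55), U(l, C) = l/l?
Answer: -73887/8 ≈ -9235.9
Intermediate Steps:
X = -6767/8 (X = (⅛)*(-6767) = -6767/8 ≈ -845.88)
U(l, C) = 1
V(p, R) = 0
N = 1
a = 1
v = -73895/8 (v = -8391 - 6767/8 = -73895/8 ≈ -9236.9)
y = 0 (y = 91*0 = 0)
(y + v) + a = (0 - 73895/8) + 1 = -73895/8 + 1 = -73887/8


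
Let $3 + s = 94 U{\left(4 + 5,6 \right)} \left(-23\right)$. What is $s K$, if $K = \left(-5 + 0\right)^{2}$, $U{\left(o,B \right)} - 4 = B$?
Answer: $-540575$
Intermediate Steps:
$U{\left(o,B \right)} = 4 + B$
$s = -21623$ ($s = -3 + 94 \left(4 + 6\right) \left(-23\right) = -3 + 94 \cdot 10 \left(-23\right) = -3 + 94 \left(-230\right) = -3 - 21620 = -21623$)
$K = 25$ ($K = \left(-5\right)^{2} = 25$)
$s K = \left(-21623\right) 25 = -540575$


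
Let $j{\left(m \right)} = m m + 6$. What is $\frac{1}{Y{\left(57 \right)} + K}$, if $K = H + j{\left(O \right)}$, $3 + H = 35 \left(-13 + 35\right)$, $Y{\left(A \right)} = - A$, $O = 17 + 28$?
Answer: $\frac{1}{2741} \approx 0.00036483$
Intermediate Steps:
$O = 45$
$j{\left(m \right)} = 6 + m^{2}$ ($j{\left(m \right)} = m^{2} + 6 = 6 + m^{2}$)
$H = 767$ ($H = -3 + 35 \left(-13 + 35\right) = -3 + 35 \cdot 22 = -3 + 770 = 767$)
$K = 2798$ ($K = 767 + \left(6 + 45^{2}\right) = 767 + \left(6 + 2025\right) = 767 + 2031 = 2798$)
$\frac{1}{Y{\left(57 \right)} + K} = \frac{1}{\left(-1\right) 57 + 2798} = \frac{1}{-57 + 2798} = \frac{1}{2741}$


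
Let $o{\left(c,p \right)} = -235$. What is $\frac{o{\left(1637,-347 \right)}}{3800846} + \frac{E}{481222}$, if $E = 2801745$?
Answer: $\frac{380317435325}{65323239779} \approx 5.8221$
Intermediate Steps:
$\frac{o{\left(1637,-347 \right)}}{3800846} + \frac{E}{481222} = - \frac{235}{3800846} + \frac{2801745}{481222} = \frac{380317435325}{65323239779}$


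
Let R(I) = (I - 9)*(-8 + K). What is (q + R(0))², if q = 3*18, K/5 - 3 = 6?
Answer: 77841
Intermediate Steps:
K = 45 (K = 15 + 5*6 = 15 + 30 = 45)
q = 54
R(I) = -333 + 37*I (R(I) = (I - 9)*(-8 + 45) = (-9 + I)*37 = -333 + 37*I)
(q + R(0))² = (54 + (-333 + 37*0))² = (54 + (-333 + 0))² = (54 - 333)² = (-279)² = 77841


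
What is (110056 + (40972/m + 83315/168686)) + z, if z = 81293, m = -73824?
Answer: 297860342241863/1556634408 ≈ 1.9135e+5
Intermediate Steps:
(110056 + (40972/m + 83315/168686)) + z = (110056 + (40972/(-73824) + 83315/168686)) + 81293 = (110056 + (40972*(-1/73824) + 83315*(1/168686))) + 81293 = (110056 + (-10243/18456 + 83315/168686)) + 81293 = (110056 - 95094529/1556634408) + 81293 = 171316861312319/1556634408 + 81293 = 297860342241863/1556634408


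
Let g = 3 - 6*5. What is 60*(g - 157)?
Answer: -11040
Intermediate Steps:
g = -27 (g = 3 - 30 = -27)
60*(g - 157) = 60*(-27 - 157) = 60*(-184) = -11040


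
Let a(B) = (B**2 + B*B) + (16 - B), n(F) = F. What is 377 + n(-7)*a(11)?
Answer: -1352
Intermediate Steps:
a(B) = 16 - B + 2*B**2 (a(B) = (B**2 + B**2) + (16 - B) = 2*B**2 + (16 - B) = 16 - B + 2*B**2)
377 + n(-7)*a(11) = 377 - 7*(16 - 1*11 + 2*11**2) = 377 - 7*(16 - 11 + 2*121) = 377 - 7*(16 - 11 + 242) = 377 - 7*247 = 377 - 1729 = -1352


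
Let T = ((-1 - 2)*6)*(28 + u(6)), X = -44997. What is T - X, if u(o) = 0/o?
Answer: 44493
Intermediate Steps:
u(o) = 0
T = -504 (T = ((-1 - 2)*6)*(28 + 0) = -3*6*28 = -18*28 = -504)
T - X = -504 - 1*(-44997) = -504 + 44997 = 44493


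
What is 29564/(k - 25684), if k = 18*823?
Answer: -14782/5435 ≈ -2.7198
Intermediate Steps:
k = 14814
29564/(k - 25684) = 29564/(14814 - 25684) = 29564/(-10870) = 29564*(-1/10870) = -14782/5435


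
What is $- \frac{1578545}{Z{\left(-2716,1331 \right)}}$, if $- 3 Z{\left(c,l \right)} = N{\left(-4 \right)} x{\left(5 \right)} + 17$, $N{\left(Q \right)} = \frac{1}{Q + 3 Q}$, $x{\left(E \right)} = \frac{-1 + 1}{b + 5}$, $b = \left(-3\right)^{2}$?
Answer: $\frac{4735635}{17} \approx 2.7857 \cdot 10^{5}$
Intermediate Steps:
$b = 9$
$x{\left(E \right)} = 0$ ($x{\left(E \right)} = \frac{-1 + 1}{9 + 5} = \frac{0}{14} = 0 \cdot \frac{1}{14} = 0$)
$N{\left(Q \right)} = \frac{1}{4 Q}$
$Z{\left(c,l \right)} = - \frac{17}{3}$ ($Z{\left(c,l \right)} = - \frac{\frac{1}{4 \left(-4\right)} 0 + 17}{3} = - \frac{\frac{1}{4} \left(- \frac{1}{4}\right) 0 + 17}{3} = - \frac{\left(- \frac{1}{16}\right) 0 + 17}{3} = - \frac{0 + 17}{3} = \left(- \frac{1}{3}\right) 17 = - \frac{17}{3}$)
$- \frac{1578545}{Z{\left(-2716,1331 \right)}} = - \frac{1578545}{- \frac{17}{3}} = \left(-1578545\right) \left(- \frac{3}{17}\right) = \frac{4735635}{17}$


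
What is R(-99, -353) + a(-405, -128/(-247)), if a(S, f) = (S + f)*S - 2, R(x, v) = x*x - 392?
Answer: 42785864/247 ≈ 1.7322e+5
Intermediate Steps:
R(x, v) = -392 + x² (R(x, v) = x² - 392 = -392 + x²)
a(S, f) = -2 + S*(S + f) (a(S, f) = S*(S + f) - 2 = -2 + S*(S + f))
R(-99, -353) + a(-405, -128/(-247)) = (-392 + (-99)²) + (-2 + (-405)² - (-51840)/(-247)) = (-392 + 9801) + (-2 + 164025 - (-51840)*(-1)/247) = 9409 + (-2 + 164025 - 405*128/247) = 9409 + (-2 + 164025 - 51840/247) = 9409 + 40461841/247 = 42785864/247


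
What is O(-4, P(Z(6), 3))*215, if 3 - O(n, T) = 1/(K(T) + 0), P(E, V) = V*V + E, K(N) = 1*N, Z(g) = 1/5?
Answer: 28595/46 ≈ 621.63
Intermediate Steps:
Z(g) = ⅕
K(N) = N
P(E, V) = E + V² (P(E, V) = V² + E = E + V²)
O(n, T) = 3 - 1/T (O(n, T) = 3 - 1/(T + 0) = 3 - 1/T)
O(-4, P(Z(6), 3))*215 = (3 - 1/(⅕ + 3²))*215 = (3 - 1/(⅕ + 9))*215 = (3 - 1/46/5)*215 = (3 - 1*5/46)*215 = (3 - 5/46)*215 = (133/46)*215 = 28595/46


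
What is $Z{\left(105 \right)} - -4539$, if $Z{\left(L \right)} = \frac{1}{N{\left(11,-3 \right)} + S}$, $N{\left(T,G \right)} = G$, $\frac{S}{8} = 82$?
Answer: $\frac{2963968}{653} \approx 4539.0$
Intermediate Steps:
$S = 656$ ($S = 8 \cdot 82 = 656$)
$Z{\left(L \right)} = \frac{1}{653}$ ($Z{\left(L \right)} = \frac{1}{-3 + 656} = \frac{1}{653}$)
$Z{\left(105 \right)} - -4539 = \frac{1}{653} - -4539 = \frac{1}{653} + 4539 = \frac{2963968}{653}$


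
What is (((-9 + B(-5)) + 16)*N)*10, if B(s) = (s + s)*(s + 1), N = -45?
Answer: -21150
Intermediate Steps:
B(s) = 2*s*(1 + s) (B(s) = (2*s)*(1 + s) = 2*s*(1 + s))
(((-9 + B(-5)) + 16)*N)*10 = (((-9 + 2*(-5)*(1 - 5)) + 16)*(-45))*10 = (((-9 + 2*(-5)*(-4)) + 16)*(-45))*10 = (((-9 + 40) + 16)*(-45))*10 = ((31 + 16)*(-45))*10 = (47*(-45))*10 = -2115*10 = -21150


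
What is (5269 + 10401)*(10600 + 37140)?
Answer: 748085800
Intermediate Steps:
(5269 + 10401)*(10600 + 37140) = 15670*47740 = 748085800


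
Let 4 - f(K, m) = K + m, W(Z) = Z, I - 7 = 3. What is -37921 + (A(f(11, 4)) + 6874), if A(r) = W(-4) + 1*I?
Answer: -31041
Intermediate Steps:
I = 10 (I = 7 + 3 = 10)
f(K, m) = 4 - K - m (f(K, m) = 4 - (K + m) = 4 + (-K - m) = 4 - K - m)
A(r) = 6 (A(r) = -4 + 1*10 = -4 + 10 = 6)
-37921 + (A(f(11, 4)) + 6874) = -37921 + (6 + 6874) = -37921 + 6880 = -31041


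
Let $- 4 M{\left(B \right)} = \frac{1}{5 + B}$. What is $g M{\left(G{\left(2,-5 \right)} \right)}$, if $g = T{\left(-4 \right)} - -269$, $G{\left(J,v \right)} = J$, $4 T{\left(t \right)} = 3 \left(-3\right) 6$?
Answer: $- \frac{73}{8} \approx -9.125$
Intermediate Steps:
$T{\left(t \right)} = - \frac{27}{2}$ ($T{\left(t \right)} = \frac{3 \left(-3\right) 6}{4} = \frac{\left(-9\right) 6}{4} = \frac{1}{4} \left(-54\right) = - \frac{27}{2}$)
$M{\left(B \right)} = - \frac{1}{4 \left(5 + B\right)}$
$g = \frac{511}{2}$ ($g = - \frac{27}{2} - -269 = - \frac{27}{2} + 269 = \frac{511}{2} \approx 255.5$)
$g M{\left(G{\left(2,-5 \right)} \right)} = \frac{511 \left(- \frac{1}{20 + 4 \cdot 2}\right)}{2} = \frac{511 \left(- \frac{1}{20 + 8}\right)}{2} = \frac{511 \left(- \frac{1}{28}\right)}{2} = \frac{511 \left(\left(-1\right) \frac{1}{28}\right)}{2} = \frac{511}{2} \left(- \frac{1}{28}\right) = - \frac{73}{8}$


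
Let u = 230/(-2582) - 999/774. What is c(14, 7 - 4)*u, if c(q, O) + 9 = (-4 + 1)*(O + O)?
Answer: 4136157/111026 ≈ 37.254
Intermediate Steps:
c(q, O) = -9 - 6*O (c(q, O) = -9 + (-4 + 1)*(O + O) = -9 - 6*O)
u = -153191/111026 (u = 230*(-1/2582) - 999*1/774 = -115/1291 - 111/86 = -153191/111026 ≈ -1.3798)
c(14, 7 - 4)*u = (-9 - 6*(7 - 4))*(-153191/111026) = (-9 - 6*3)*(-153191/111026) = (-9 - 18)*(-153191/111026) = -27*(-153191/111026) = 4136157/111026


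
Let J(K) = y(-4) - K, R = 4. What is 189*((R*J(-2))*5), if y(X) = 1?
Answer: 11340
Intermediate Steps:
J(K) = 1 - K
189*((R*J(-2))*5) = 189*((4*(1 - 1*(-2)))*5) = 189*((4*(1 + 2))*5) = 189*((4*3)*5) = 189*(12*5) = 189*60 = 11340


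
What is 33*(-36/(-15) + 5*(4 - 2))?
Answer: 2046/5 ≈ 409.20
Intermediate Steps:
33*(-36/(-15) + 5*(4 - 2)) = 33*(-36*(-1/15) + 5*2) = 33*(12/5 + 10) = 33*(62/5) = 2046/5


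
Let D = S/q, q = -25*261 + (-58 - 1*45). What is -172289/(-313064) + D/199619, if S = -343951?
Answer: 57014725294353/103551766974712 ≈ 0.55059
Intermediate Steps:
q = -6628 (q = -6525 + (-58 - 45) = -6525 - 103 = -6628)
D = 343951/6628 (D = -343951/(-6628) = -343951*(-1/6628) = 343951/6628 ≈ 51.894)
-172289/(-313064) + D/199619 = -172289/(-313064) + (343951/6628)/199619 = -172289*(-1/313064) + (343951/6628)*(1/199619) = 172289/313064 + 343951/1323074732 = 57014725294353/103551766974712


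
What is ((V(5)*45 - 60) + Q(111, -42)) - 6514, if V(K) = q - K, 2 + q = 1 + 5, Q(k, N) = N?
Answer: -6661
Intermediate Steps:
q = 4 (q = -2 + (1 + 5) = -2 + 6 = 4)
V(K) = 4 - K
((V(5)*45 - 60) + Q(111, -42)) - 6514 = (((4 - 1*5)*45 - 60) - 42) - 6514 = (((4 - 5)*45 - 60) - 42) - 6514 = ((-1*45 - 60) - 42) - 6514 = ((-45 - 60) - 42) - 6514 = (-105 - 42) - 6514 = -147 - 6514 = -6661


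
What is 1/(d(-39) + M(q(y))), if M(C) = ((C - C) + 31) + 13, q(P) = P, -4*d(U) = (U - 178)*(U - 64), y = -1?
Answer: -4/22175 ≈ -0.00018038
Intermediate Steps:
d(U) = -(-178 + U)*(-64 + U)/4 (d(U) = -(U - 178)*(U - 64)/4 = -(-178 + U)*(-64 + U)/4)
M(C) = 44 (M(C) = (0 + 31) + 13 = 31 + 13 = 44)
1/(d(-39) + M(q(y))) = 1/((-2848 - 1/4*(-39)**2 + (121/2)*(-39)) + 44) = 1/((-2848 - 1/4*1521 - 4719/2) + 44) = 1/((-2848 - 1521/4 - 4719/2) + 44) = 1/(-22351/4 + 44) = 1/(-22175/4) = -4/22175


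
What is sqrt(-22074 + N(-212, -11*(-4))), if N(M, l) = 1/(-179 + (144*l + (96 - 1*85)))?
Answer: I*sqrt(209947048602)/3084 ≈ 148.57*I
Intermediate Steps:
N(M, l) = 1/(-168 + 144*l) (N(M, l) = 1/(-179 + (144*l + (96 - 85))) = 1/(-179 + (144*l + 11)) = 1/(-179 + (11 + 144*l)) = 1/(-168 + 144*l))
sqrt(-22074 + N(-212, -11*(-4))) = sqrt(-22074 + 1/(24*(-7 + 6*(-11*(-4))))) = sqrt(-22074 + 1/(24*(-7 + 6*44))) = sqrt(-22074 + 1/(24*(-7 + 264))) = sqrt(-22074 + (1/24)/257) = sqrt(-22074 + (1/24)*(1/257)) = sqrt(-22074 + 1/6168) = sqrt(-136152431/6168) = I*sqrt(209947048602)/3084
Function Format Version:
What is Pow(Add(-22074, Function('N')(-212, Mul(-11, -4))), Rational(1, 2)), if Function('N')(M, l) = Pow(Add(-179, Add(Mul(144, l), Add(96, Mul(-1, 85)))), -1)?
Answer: Mul(Rational(1, 3084), I, Pow(209947048602, Rational(1, 2))) ≈ Mul(148.57, I)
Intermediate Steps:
Function('N')(M, l) = Pow(Add(-168, Mul(144, l)), -1) (Function('N')(M, l) = Pow(Add(-179, Add(Mul(144, l), Add(96, -85))), -1) = Pow(Add(-179, Add(Mul(144, l), 11)), -1) = Pow(Add(-179, Add(11, Mul(144, l))), -1) = Pow(Add(-168, Mul(144, l)), -1))
Pow(Add(-22074, Function('N')(-212, Mul(-11, -4))), Rational(1, 2)) = Pow(Add(-22074, Mul(Rational(1, 24), Pow(Add(-7, Mul(6, Mul(-11, -4))), -1))), Rational(1, 2)) = Pow(Add(-22074, Mul(Rational(1, 24), Pow(Add(-7, Mul(6, 44)), -1))), Rational(1, 2)) = Pow(Add(-22074, Mul(Rational(1, 24), Pow(Add(-7, 264), -1))), Rational(1, 2)) = Pow(Add(-22074, Mul(Rational(1, 24), Pow(257, -1))), Rational(1, 2)) = Pow(Add(-22074, Mul(Rational(1, 24), Rational(1, 257))), Rational(1, 2)) = Pow(Add(-22074, Rational(1, 6168)), Rational(1, 2)) = Pow(Rational(-136152431, 6168), Rational(1, 2)) = Mul(Rational(1, 3084), I, Pow(209947048602, Rational(1, 2)))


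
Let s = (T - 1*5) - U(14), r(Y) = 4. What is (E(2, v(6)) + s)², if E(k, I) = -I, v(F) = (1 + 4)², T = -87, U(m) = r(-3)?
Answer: 14641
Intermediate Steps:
U(m) = 4
v(F) = 25 (v(F) = 5² = 25)
s = -96 (s = (-87 - 1*5) - 1*4 = (-87 - 5) - 4 = -92 - 4 = -96)
(E(2, v(6)) + s)² = (-1*25 - 96)² = (-25 - 96)² = (-121)² = 14641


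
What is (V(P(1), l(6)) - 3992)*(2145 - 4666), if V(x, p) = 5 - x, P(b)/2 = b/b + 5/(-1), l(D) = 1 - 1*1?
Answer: 10031059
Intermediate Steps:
l(D) = 0 (l(D) = 1 - 1 = 0)
P(b) = -8 (P(b) = 2*(b/b + 5/(-1)) = 2*(1 + 5*(-1)) = 2*(1 - 5) = 2*(-4) = -8)
(V(P(1), l(6)) - 3992)*(2145 - 4666) = ((5 - 1*(-8)) - 3992)*(2145 - 4666) = ((5 + 8) - 3992)*(-2521) = (13 - 3992)*(-2521) = -3979*(-2521) = 10031059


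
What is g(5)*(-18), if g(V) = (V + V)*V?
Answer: -900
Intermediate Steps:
g(V) = 2*V² (g(V) = (2*V)*V = 2*V²)
g(5)*(-18) = (2*5²)*(-18) = (2*25)*(-18) = 50*(-18) = -900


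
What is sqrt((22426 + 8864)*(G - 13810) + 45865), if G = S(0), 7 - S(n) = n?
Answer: I*sqrt(431850005) ≈ 20781.0*I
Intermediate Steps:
S(n) = 7 - n
G = 7 (G = 7 - 1*0 = 7 + 0 = 7)
sqrt((22426 + 8864)*(G - 13810) + 45865) = sqrt((22426 + 8864)*(7 - 13810) + 45865) = sqrt(31290*(-13803) + 45865) = sqrt(-431895870 + 45865) = sqrt(-431850005) = I*sqrt(431850005)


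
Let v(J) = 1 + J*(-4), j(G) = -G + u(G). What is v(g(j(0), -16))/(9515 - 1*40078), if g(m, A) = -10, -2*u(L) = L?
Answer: -41/30563 ≈ -0.0013415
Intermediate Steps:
u(L) = -L/2
j(G) = -3*G/2 (j(G) = -G - G/2 = -3*G/2)
v(J) = 1 - 4*J
v(g(j(0), -16))/(9515 - 1*40078) = (1 - 4*(-10))/(9515 - 1*40078) = (1 + 40)/(9515 - 40078) = 41/(-30563) = 41*(-1/30563) = -41/30563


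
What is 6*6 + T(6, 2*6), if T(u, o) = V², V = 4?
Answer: 52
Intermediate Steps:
T(u, o) = 16 (T(u, o) = 4² = 16)
6*6 + T(6, 2*6) = 6*6 + 16 = 36 + 16 = 52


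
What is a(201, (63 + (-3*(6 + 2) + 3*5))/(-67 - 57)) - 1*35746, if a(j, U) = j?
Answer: -35545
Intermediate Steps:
a(201, (63 + (-3*(6 + 2) + 3*5))/(-67 - 57)) - 1*35746 = 201 - 1*35746 = 201 - 35746 = -35545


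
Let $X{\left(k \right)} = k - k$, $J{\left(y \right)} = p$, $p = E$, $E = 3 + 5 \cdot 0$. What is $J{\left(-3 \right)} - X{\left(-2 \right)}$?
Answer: $3$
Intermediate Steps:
$E = 3$ ($E = 3 + 0 = 3$)
$p = 3$
$J{\left(y \right)} = 3$
$X{\left(k \right)} = 0$
$J{\left(-3 \right)} - X{\left(-2 \right)} = 3 - 0 = 3 + 0 = 3$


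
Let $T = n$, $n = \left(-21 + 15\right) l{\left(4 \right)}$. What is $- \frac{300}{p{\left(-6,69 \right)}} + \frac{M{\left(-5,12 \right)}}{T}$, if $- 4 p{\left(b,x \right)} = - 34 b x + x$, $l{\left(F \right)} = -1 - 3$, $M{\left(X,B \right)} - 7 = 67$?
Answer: $\frac{35851}{11316} \approx 3.1682$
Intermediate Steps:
$M{\left(X,B \right)} = 74$ ($M{\left(X,B \right)} = 7 + 67 = 74$)
$l{\left(F \right)} = -4$ ($l{\left(F \right)} = -1 - 3 = -4$)
$n = 24$ ($n = \left(-21 + 15\right) \left(-4\right) = \left(-6\right) \left(-4\right) = 24$)
$p{\left(b,x \right)} = - \frac{x}{4} + \frac{17 b x}{2}$ ($p{\left(b,x \right)} = - \frac{- 34 b x + x}{4} = - \frac{x - 34 b x}{4} = - \frac{x}{4} + \frac{17 b x}{2}$)
$T = 24$
$- \frac{300}{p{\left(-6,69 \right)}} + \frac{M{\left(-5,12 \right)}}{T} = - \frac{300}{\frac{1}{4} \cdot 69 \left(-1 + 34 \left(-6\right)\right)} + \frac{74}{24} = - \frac{300}{\frac{1}{4} \cdot 69 \left(-1 - 204\right)} + 74 \cdot \frac{1}{24} = - \frac{300}{\frac{1}{4} \cdot 69 \left(-205\right)} + \frac{37}{12} = - \frac{300}{- \frac{14145}{4}} + \frac{37}{12} = \left(-300\right) \left(- \frac{4}{14145}\right) + \frac{37}{12} = \frac{80}{943} + \frac{37}{12} = \frac{35851}{11316}$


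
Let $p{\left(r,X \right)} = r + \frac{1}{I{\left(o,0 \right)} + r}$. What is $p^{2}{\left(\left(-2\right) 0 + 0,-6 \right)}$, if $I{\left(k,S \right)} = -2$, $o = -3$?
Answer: $\frac{1}{4} \approx 0.25$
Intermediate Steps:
$p{\left(r,X \right)} = r + \frac{1}{-2 + r}$
$p^{2}{\left(\left(-2\right) 0 + 0,-6 \right)} = \left(\frac{1 + \left(\left(-2\right) 0 + 0\right)^{2} - 2 \left(\left(-2\right) 0 + 0\right)}{-2 + \left(\left(-2\right) 0 + 0\right)}\right)^{2} = \left(\frac{1 + \left(0 + 0\right)^{2} - 2 \left(0 + 0\right)}{-2 + \left(0 + 0\right)}\right)^{2} = \left(\frac{1 + 0^{2} - 0}{-2 + 0}\right)^{2} = \left(\frac{1 + 0 + 0}{-2}\right)^{2} = \left(\left(- \frac{1}{2}\right) 1\right)^{2} = \left(- \frac{1}{2}\right)^{2} = \frac{1}{4}$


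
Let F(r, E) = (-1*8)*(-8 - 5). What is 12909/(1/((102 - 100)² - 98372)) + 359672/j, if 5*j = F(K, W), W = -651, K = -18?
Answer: -16507597861/13 ≈ -1.2698e+9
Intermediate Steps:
F(r, E) = 104 (F(r, E) = -8*(-13) = 104)
j = 104/5 (j = (⅕)*104 = 104/5 ≈ 20.800)
12909/(1/((102 - 100)² - 98372)) + 359672/j = 12909/(1/((102 - 100)² - 98372)) + 359672/(104/5) = 12909/(1/(2² - 98372)) + 359672*(5/104) = 12909/(1/(4 - 98372)) + 224795/13 = 12909/(1/(-98368)) + 224795/13 = 12909/(-1/98368) + 224795/13 = 12909*(-98368) + 224795/13 = -1269832512 + 224795/13 = -16507597861/13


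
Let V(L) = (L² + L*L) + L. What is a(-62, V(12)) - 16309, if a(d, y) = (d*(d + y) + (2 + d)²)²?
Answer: 124440027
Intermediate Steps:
V(L) = L + 2*L² (V(L) = (L² + L²) + L = 2*L² + L = L + 2*L²)
a(d, y) = ((2 + d)² + d*(d + y))²
a(-62, V(12)) - 16309 = ((-62)² + (2 - 62)² - 744*(1 + 2*12))² - 16309 = (3844 + (-60)² - 744*(1 + 24))² - 16309 = (3844 + 3600 - 744*25)² - 16309 = (3844 + 3600 - 62*300)² - 16309 = (3844 + 3600 - 18600)² - 16309 = (-11156)² - 16309 = 124456336 - 16309 = 124440027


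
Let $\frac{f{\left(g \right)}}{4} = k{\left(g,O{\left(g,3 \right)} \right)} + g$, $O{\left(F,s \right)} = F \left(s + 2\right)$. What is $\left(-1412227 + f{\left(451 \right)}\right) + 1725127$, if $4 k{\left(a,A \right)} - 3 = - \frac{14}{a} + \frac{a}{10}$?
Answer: $\frac{1419531831}{4510} \approx 3.1475 \cdot 10^{5}$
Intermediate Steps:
$O{\left(F,s \right)} = F \left(2 + s\right)$
$k{\left(a,A \right)} = \frac{3}{4} - \frac{7}{2 a} + \frac{a}{40}$ ($k{\left(a,A \right)} = \frac{3}{4} + \frac{- \frac{14}{a} + \frac{a}{10}}{4} = \frac{3}{4} + \left(- \frac{7}{2 a} + \frac{a}{40}\right) = \frac{3}{4} - \frac{7}{2 a} + \frac{a}{40}$)
$f{\left(g \right)} = 4 g + \frac{-140 + g \left(30 + g\right)}{10 g}$ ($f{\left(g \right)} = 4 \left(\frac{-140 + g \left(30 + g\right)}{40 g} + g\right) = 4 \left(g + \frac{-140 + g \left(30 + g\right)}{40 g}\right) = 4 g + \frac{-140 + g \left(30 + g\right)}{10 g}$)
$\left(-1412227 + f{\left(451 \right)}\right) + 1725127 = \left(-1412227 + \left(3 - \frac{14}{451} + \frac{41}{10} \cdot 451\right)\right) + 1725127 = \left(-1412227 + \left(3 - \frac{14}{451} + \frac{18491}{10}\right)\right) + 1725127 = \left(-1412227 + \frac{8352831}{4510}\right) + 1725127 = - \frac{6360790939}{4510} + 1725127 = \frac{1419531831}{4510}$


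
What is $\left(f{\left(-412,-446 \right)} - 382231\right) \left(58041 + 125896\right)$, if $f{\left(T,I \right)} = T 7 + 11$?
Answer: $-70834874448$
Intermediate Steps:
$f{\left(T,I \right)} = 11 + 7 T$ ($f{\left(T,I \right)} = 7 T + 11 = 11 + 7 T$)
$\left(f{\left(-412,-446 \right)} - 382231\right) \left(58041 + 125896\right) = \left(\left(11 + 7 \left(-412\right)\right) - 382231\right) \left(58041 + 125896\right) = \left(\left(11 - 2884\right) - 382231\right) 183937 = \left(-2873 - 382231\right) 183937 = \left(-385104\right) 183937 = -70834874448$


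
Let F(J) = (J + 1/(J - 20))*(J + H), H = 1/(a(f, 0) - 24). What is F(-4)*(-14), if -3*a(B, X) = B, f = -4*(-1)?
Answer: -208453/912 ≈ -228.57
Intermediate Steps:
f = 4
a(B, X) = -B/3
H = -3/76 (H = 1/(-1/3*4 - 24) = 1/(-4/3 - 24) = 1/(-76/3) = -3/76 ≈ -0.039474)
F(J) = (-3/76 + J)*(J + 1/(-20 + J)) (F(J) = (J + 1/(J - 20))*(J - 3/76) = (J + 1/(-20 + J))*(-3/76 + J) = (-3/76 + J)*(J + 1/(-20 + J)))
F(-4)*(-14) = ((-3 - 1523*(-4)**2 + 76*(-4)**3 + 136*(-4))/(76*(-20 - 4)))*(-14) = ((1/76)*(-3 - 1523*16 + 76*(-64) - 544)/(-24))*(-14) = ((1/76)*(-1/24)*(-3 - 24368 - 4864 - 544))*(-14) = ((1/76)*(-1/24)*(-29779))*(-14) = (29779/1824)*(-14) = -208453/912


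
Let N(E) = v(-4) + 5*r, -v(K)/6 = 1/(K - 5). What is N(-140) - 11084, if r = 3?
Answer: -33205/3 ≈ -11068.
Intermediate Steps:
v(K) = -6/(-5 + K) (v(K) = -6/(K - 5) = -6/(-5 + K))
N(E) = 47/3 (N(E) = -6/(-5 - 4) + 5*3 = -6/(-9) + 15 = -6*(-⅑) + 15 = ⅔ + 15 = 47/3)
N(-140) - 11084 = 47/3 - 11084 = -33205/3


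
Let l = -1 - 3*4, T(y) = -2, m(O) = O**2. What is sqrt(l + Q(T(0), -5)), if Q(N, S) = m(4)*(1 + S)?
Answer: I*sqrt(77) ≈ 8.775*I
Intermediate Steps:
l = -13 (l = -1 - 12 = -13)
Q(N, S) = 16 + 16*S (Q(N, S) = 4**2*(1 + S) = 16*(1 + S) = 16 + 16*S)
sqrt(l + Q(T(0), -5)) = sqrt(-13 + (16 + 16*(-5))) = sqrt(-13 + (16 - 80)) = sqrt(-13 - 64) = sqrt(-77) = I*sqrt(77)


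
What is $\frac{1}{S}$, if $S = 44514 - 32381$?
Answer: $\frac{1}{12133} \approx 8.242 \cdot 10^{-5}$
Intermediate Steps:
$S = 12133$
$\frac{1}{S} = \frac{1}{12133}$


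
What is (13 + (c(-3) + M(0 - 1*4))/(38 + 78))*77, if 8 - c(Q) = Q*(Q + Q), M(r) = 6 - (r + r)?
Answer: 29106/29 ≈ 1003.7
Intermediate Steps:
M(r) = 6 - 2*r
c(Q) = 8 - 2*Q**2 (c(Q) = 8 - Q*(Q + Q) = 8 - Q*2*Q = 8 - 2*Q**2)
(13 + (c(-3) + M(0 - 1*4))/(38 + 78))*77 = (13 + ((8 - 2*(-3)**2) + (6 - 2*(0 - 1*4)))/(38 + 78))*77 = (13 + ((8 - 2*9) + (6 - 2*(0 - 4)))/116)*77 = (13 + ((8 - 18) + (6 - 2*(-4)))*(1/116))*77 = (13 + (-10 + (6 + 8))*(1/116))*77 = (13 + (-10 + 14)*(1/116))*77 = (13 + 4*(1/116))*77 = (13 + 1/29)*77 = (378/29)*77 = 29106/29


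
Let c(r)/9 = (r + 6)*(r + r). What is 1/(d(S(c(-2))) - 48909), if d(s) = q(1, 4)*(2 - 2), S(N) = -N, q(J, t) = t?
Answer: -1/48909 ≈ -2.0446e-5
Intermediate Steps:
c(r) = 18*r*(6 + r) (c(r) = 9*((r + 6)*(r + r)) = 9*((6 + r)*(2*r)) = 9*(2*r*(6 + r)) = 18*r*(6 + r))
d(s) = 0 (d(s) = 4*(2 - 2) = 4*0 = 0)
1/(d(S(c(-2))) - 48909) = 1/(0 - 48909) = 1/(-48909) = -1/48909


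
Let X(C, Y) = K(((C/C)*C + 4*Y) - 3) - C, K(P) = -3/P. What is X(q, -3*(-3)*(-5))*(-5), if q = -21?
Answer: -7145/68 ≈ -105.07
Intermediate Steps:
X(C, Y) = -C - 3/(-3 + C + 4*Y) (X(C, Y) = -3/(((C/C)*C + 4*Y) - 3) - C = -3/((1*C + 4*Y) - 3) - C = -3/((C + 4*Y) - 3) - C = -3/(-3 + C + 4*Y) - C = -C - 3/(-3 + C + 4*Y))
X(q, -3*(-3)*(-5))*(-5) = ((-3 - 1*(-21)*(-3 - 21 + 4*(-3*(-3)*(-5))))/(-3 - 21 + 4*(-3*(-3)*(-5))))*(-5) = ((-3 - 1*(-21)*(-3 - 21 + 4*(9*(-5))))/(-3 - 21 + 4*(9*(-5))))*(-5) = ((-3 - 1*(-21)*(-3 - 21 + 4*(-45)))/(-3 - 21 + 4*(-45)))*(-5) = ((-3 - 1*(-21)*(-3 - 21 - 180))/(-3 - 21 - 180))*(-5) = ((-3 - 1*(-21)*(-204))/(-204))*(-5) = -(-3 - 4284)/204*(-5) = -1/204*(-4287)*(-5) = (1429/68)*(-5) = -7145/68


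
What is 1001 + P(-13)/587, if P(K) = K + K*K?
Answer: 587743/587 ≈ 1001.3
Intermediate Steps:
P(K) = K + K²
1001 + P(-13)/587 = 1001 + (-13*(1 - 13))/587 = 1001 + (-13*(-12))/587 = 1001 + (1/587)*156 = 1001 + 156/587 = 587743/587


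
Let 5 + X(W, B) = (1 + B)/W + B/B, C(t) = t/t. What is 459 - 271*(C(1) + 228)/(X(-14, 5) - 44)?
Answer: 590014/339 ≈ 1740.5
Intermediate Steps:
C(t) = 1
X(W, B) = -4 + (1 + B)/W (X(W, B) = -5 + ((1 + B)/W + B/B) = -5 + ((1 + B)/W + 1) = -5 + (1 + (1 + B)/W) = -4 + (1 + B)/W)
459 - 271*(C(1) + 228)/(X(-14, 5) - 44) = 459 - 271*(1 + 228)/((1 + 5 - 4*(-14))/(-14) - 44) = 459 - 62059/(-(1 + 5 + 56)/14 - 44) = 459 - 62059/(-1/14*62 - 44) = 459 - 62059/(-31/7 - 44) = 459 - 62059/(-339/7) = 459 - 62059*(-7)/339 = 459 - 271*(-1603/339) = 459 + 434413/339 = 590014/339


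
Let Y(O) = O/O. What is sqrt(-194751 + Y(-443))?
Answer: 5*I*sqrt(7790) ≈ 441.3*I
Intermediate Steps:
Y(O) = 1
sqrt(-194751 + Y(-443)) = sqrt(-194751 + 1) = sqrt(-194750) = 5*I*sqrt(7790)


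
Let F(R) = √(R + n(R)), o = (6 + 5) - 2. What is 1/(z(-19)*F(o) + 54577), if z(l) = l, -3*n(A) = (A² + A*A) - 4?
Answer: 163731/8935994078 + 19*I*√393/8935994078 ≈ 1.8323e-5 + 4.2151e-8*I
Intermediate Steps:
o = 9 (o = 11 - 2 = 9)
n(A) = 4/3 - 2*A²/3 (n(A) = -((A² + A*A) - 4)/3 = -((A² + A²) - 4)/3 = -(2*A² - 4)/3 = -(-4 + 2*A²)/3 = 4/3 - 2*A²/3)
F(R) = √(4/3 + R - 2*R²/3) (F(R) = √(R + (4/3 - 2*R²/3)) = √(4/3 + R - 2*R²/3))
1/(z(-19)*F(o) + 54577) = 1/(-19*√(12 - 6*9² + 9*9)/3 + 54577) = 1/(-19*√(12 - 6*81 + 81)/3 + 54577) = 1/(-19*√(12 - 486 + 81)/3 + 54577) = 1/(-19*√(-393)/3 + 54577) = 1/(-19*I*√393/3 + 54577) = 1/(54577 - 19*I*√393/3)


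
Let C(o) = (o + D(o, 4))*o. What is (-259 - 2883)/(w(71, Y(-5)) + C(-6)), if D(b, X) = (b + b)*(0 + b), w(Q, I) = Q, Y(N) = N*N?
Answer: 3142/325 ≈ 9.6677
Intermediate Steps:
Y(N) = N**2
D(b, X) = 2*b**2 (D(b, X) = (2*b)*b = 2*b**2)
C(o) = o*(o + 2*o**2) (C(o) = (o + 2*o**2)*o = o*(o + 2*o**2))
(-259 - 2883)/(w(71, Y(-5)) + C(-6)) = (-259 - 2883)/(71 + (-6)**2*(1 + 2*(-6))) = -3142/(71 + 36*(1 - 12)) = -3142/(71 + 36*(-11)) = -3142/(71 - 396) = -3142/(-325) = -3142*(-1/325) = 3142/325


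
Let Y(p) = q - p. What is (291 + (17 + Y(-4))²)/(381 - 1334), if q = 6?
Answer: -1020/953 ≈ -1.0703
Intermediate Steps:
Y(p) = 6 - p
(291 + (17 + Y(-4))²)/(381 - 1334) = (291 + (17 + (6 - 1*(-4)))²)/(381 - 1334) = (291 + (17 + (6 + 4))²)/(-953) = (291 + (17 + 10)²)*(-1/953) = (291 + 27²)*(-1/953) = (291 + 729)*(-1/953) = 1020*(-1/953) = -1020/953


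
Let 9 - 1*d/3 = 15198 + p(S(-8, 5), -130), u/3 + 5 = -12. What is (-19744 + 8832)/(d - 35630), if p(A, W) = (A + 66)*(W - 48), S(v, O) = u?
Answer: 10912/73187 ≈ 0.14910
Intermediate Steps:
u = -51 (u = -15 + 3*(-12) = -15 - 36 = -51)
S(v, O) = -51
p(A, W) = (-48 + W)*(66 + A) (p(A, W) = (66 + A)*(-48 + W) = (-48 + W)*(66 + A))
d = -37557 (d = 27 - 3*(15198 + (-3168 - 48*(-51) + 66*(-130) - 51*(-130))) = 27 - 3*(15198 + (-3168 + 2448 - 8580 + 6630)) = 27 - 3*(15198 - 2670) = 27 - 3*12528 = 27 - 37584 = -37557)
(-19744 + 8832)/(d - 35630) = (-19744 + 8832)/(-37557 - 35630) = -10912/(-73187) = -10912*(-1/73187) = 10912/73187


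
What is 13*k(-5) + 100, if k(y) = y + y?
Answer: -30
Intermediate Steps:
k(y) = 2*y
13*k(-5) + 100 = 13*(2*(-5)) + 100 = 13*(-10) + 100 = -130 + 100 = -30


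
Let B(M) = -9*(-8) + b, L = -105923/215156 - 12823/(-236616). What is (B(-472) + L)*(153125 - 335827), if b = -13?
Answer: -68087272122138971/6363669012 ≈ -1.0699e+7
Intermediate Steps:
L = -5576032795/12727338024 (L = -105923*1/215156 - 12823*(-1/236616) = -105923/215156 + 12823/236616 = -5576032795/12727338024 ≈ -0.43811)
B(M) = 59 (B(M) = -9*(-8) - 13 = 72 - 13 = 59)
(B(-472) + L)*(153125 - 335827) = (59 - 5576032795/12727338024)*(153125 - 335827) = (745336910621/12727338024)*(-182702) = -68087272122138971/6363669012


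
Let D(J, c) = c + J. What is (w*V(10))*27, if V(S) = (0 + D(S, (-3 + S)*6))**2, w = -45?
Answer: -3285360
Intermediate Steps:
D(J, c) = J + c
V(S) = (-18 + 7*S)**2 (V(S) = (0 + (S + (-3 + S)*6))**2 = (0 + (S + (-18 + 6*S)))**2 = (0 + (-18 + 7*S))**2 = (-18 + 7*S)**2)
(w*V(10))*27 = -45*(-18 + 7*10)**2*27 = -45*(-18 + 70)**2*27 = -45*52**2*27 = -45*2704*27 = -121680*27 = -3285360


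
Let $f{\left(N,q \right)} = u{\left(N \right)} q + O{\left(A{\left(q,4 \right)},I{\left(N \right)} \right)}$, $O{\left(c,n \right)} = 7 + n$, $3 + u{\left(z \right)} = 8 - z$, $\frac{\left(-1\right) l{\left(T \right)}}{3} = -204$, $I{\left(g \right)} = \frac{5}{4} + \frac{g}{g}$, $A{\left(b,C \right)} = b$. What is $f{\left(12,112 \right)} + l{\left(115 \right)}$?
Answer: $- \frac{651}{4} \approx -162.75$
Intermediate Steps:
$I{\left(g \right)} = \frac{9}{4}$ ($I{\left(g \right)} = 5 \cdot \frac{1}{4} + 1 = \frac{5}{4} + 1 = \frac{9}{4}$)
$l{\left(T \right)} = 612$ ($l{\left(T \right)} = \left(-3\right) \left(-204\right) = 612$)
$u{\left(z \right)} = 5 - z$ ($u{\left(z \right)} = -3 - \left(-8 + z\right) = 5 - z$)
$f{\left(N,q \right)} = \frac{37}{4} + q \left(5 - N\right)$ ($f{\left(N,q \right)} = \left(5 - N\right) q + \left(7 + \frac{9}{4}\right) = q \left(5 - N\right) + \frac{37}{4} = \frac{37}{4} + q \left(5 - N\right)$)
$f{\left(12,112 \right)} + l{\left(115 \right)} = \left(\frac{37}{4} - 112 \left(-5 + 12\right)\right) + 612 = \left(\frac{37}{4} - 112 \cdot 7\right) + 612 = \left(\frac{37}{4} - 784\right) + 612 = - \frac{3099}{4} + 612 = - \frac{651}{4}$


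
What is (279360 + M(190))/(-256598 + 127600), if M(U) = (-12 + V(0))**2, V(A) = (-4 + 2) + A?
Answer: -139778/64499 ≈ -2.1671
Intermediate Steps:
V(A) = -2 + A
M(U) = 196 (M(U) = (-12 + (-2 + 0))**2 = (-12 - 2)**2 = (-14)**2 = 196)
(279360 + M(190))/(-256598 + 127600) = (279360 + 196)/(-256598 + 127600) = 279556/(-128998) = 279556*(-1/128998) = -139778/64499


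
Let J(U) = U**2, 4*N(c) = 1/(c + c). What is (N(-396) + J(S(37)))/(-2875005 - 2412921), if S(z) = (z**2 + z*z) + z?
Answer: -25438561/17468352 ≈ -1.4563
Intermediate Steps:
S(z) = z + 2*z**2 (S(z) = (z**2 + z**2) + z = 2*z**2 + z = z + 2*z**2)
N(c) = 1/(8*c) (N(c) = 1/(4*(c + c)) = 1/(4*((2*c))) = (1/(2*c))/4 = 1/(8*c))
(N(-396) + J(S(37)))/(-2875005 - 2412921) = ((1/8)/(-396) + (37*(1 + 2*37))**2)/(-2875005 - 2412921) = ((1/8)*(-1/396) + (37*(1 + 74))**2)/(-5287926) = (-1/3168 + (37*75)**2)*(-1/5287926) = (-1/3168 + 2775**2)*(-1/5287926) = (-1/3168 + 7700625)*(-1/5287926) = (24395579999/3168)*(-1/5287926) = -25438561/17468352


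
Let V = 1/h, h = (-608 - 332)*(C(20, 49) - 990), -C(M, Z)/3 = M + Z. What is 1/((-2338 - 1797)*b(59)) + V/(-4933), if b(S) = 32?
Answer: -277532263/36722193611040 ≈ -7.5576e-6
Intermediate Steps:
C(M, Z) = -3*M - 3*Z (C(M, Z) = -3*(M + Z) = -3*M - 3*Z)
h = 1125180 (h = (-608 - 332)*((-3*20 - 3*49) - 990) = -940*((-60 - 147) - 990) = -940*(-207 - 990) = -940*(-1197) = 1125180)
V = 1/1125180 ≈ 8.8875e-7
1/((-2338 - 1797)*b(59)) + V/(-4933) = 1/(-2338 - 1797*32) + (1/1125180)/(-4933) = (1/32)/(-4135) + (1/1125180)*(-1/4933) = -1/4135*1/32 - 1/5550512940 = -1/132320 - 1/5550512940 = -277532263/36722193611040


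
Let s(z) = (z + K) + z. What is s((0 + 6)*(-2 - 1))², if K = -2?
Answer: 1444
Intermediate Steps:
s(z) = -2 + 2*z (s(z) = (z - 2) + z = (-2 + z) + z = -2 + 2*z)
s((0 + 6)*(-2 - 1))² = (-2 + 2*((0 + 6)*(-2 - 1)))² = (-2 + 2*(6*(-3)))² = (-2 + 2*(-18))² = (-2 - 36)² = (-38)² = 1444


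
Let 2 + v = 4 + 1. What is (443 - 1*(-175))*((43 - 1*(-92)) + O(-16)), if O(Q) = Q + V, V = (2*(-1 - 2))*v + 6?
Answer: 66126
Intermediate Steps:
v = 3 (v = -2 + (4 + 1) = -2 + 5 = 3)
V = -12 (V = (2*(-1 - 2))*3 + 6 = (2*(-3))*3 + 6 = -6*3 + 6 = -18 + 6 = -12)
O(Q) = -12 + Q (O(Q) = Q - 12 = -12 + Q)
(443 - 1*(-175))*((43 - 1*(-92)) + O(-16)) = (443 - 1*(-175))*((43 - 1*(-92)) + (-12 - 16)) = (443 + 175)*((43 + 92) - 28) = 618*(135 - 28) = 618*107 = 66126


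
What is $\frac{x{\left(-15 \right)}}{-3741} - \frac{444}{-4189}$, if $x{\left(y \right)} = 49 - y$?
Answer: $\frac{1392908}{15671049} \approx 0.088884$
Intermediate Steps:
$\frac{x{\left(-15 \right)}}{-3741} - \frac{444}{-4189} = \frac{49 - -15}{-3741} - \frac{444}{-4189} = \left(49 + 15\right) \left(- \frac{1}{3741}\right) - - \frac{444}{4189} = 64 \left(- \frac{1}{3741}\right) + \frac{444}{4189} = - \frac{64}{3741} + \frac{444}{4189} = \frac{1392908}{15671049}$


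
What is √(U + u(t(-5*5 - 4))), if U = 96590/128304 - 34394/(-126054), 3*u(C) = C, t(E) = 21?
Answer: √555498103751338/8319564 ≈ 2.8330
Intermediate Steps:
u(C) = C/3
U = 460790101/449256456 (U = 96590*(1/128304) - 34394*(-1/126054) = 48295/64152 + 17197/63027 = 460790101/449256456 ≈ 1.0257)
√(U + u(t(-5*5 - 4))) = √(460790101/449256456 + (⅓)*21) = √(460790101/449256456 + 7) = √(3605585293/449256456) = √555498103751338/8319564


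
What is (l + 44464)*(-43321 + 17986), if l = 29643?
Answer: -1877500845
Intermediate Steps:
(l + 44464)*(-43321 + 17986) = (29643 + 44464)*(-43321 + 17986) = 74107*(-25335) = -1877500845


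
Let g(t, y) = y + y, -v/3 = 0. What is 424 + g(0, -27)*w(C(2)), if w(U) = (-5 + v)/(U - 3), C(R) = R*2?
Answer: 694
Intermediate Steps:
v = 0 (v = -3*0 = 0)
C(R) = 2*R
w(U) = -5/(-3 + U) (w(U) = (-5 + 0)/(U - 3) = -5/(-3 + U))
g(t, y) = 2*y
424 + g(0, -27)*w(C(2)) = 424 + (2*(-27))*(-5/(-3 + 2*2)) = 424 - (-270)/(-3 + 4) = 424 - (-270)/1 = 424 - (-270) = 424 - 54*(-5) = 424 + 270 = 694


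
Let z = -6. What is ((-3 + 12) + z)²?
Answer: 9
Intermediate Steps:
((-3 + 12) + z)² = ((-3 + 12) - 6)² = (9 - 6)² = 3² = 9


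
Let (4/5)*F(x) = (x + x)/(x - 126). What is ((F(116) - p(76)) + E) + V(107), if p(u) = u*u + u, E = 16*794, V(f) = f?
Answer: 6930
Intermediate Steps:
F(x) = 5*x/(2*(-126 + x)) (F(x) = 5*((x + x)/(x - 126))/4 = 5*((2*x)/(-126 + x))/4 = 5*(2*x/(-126 + x))/4 = 5*x/(2*(-126 + x)))
E = 12704
p(u) = u + u² (p(u) = u² + u = u + u²)
((F(116) - p(76)) + E) + V(107) = (((5/2)*116/(-126 + 116) - 76*(1 + 76)) + 12704) + 107 = (((5/2)*116/(-10) - 76*77) + 12704) + 107 = (((5/2)*116*(-⅒) - 1*5852) + 12704) + 107 = ((-29 - 5852) + 12704) + 107 = (-5881 + 12704) + 107 = 6823 + 107 = 6930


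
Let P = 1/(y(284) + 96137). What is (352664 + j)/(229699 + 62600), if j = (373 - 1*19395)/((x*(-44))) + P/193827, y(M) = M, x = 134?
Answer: 19430254385269840109/16104257792449310484 ≈ 1.2065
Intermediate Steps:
P = 1/96421 (P = 1/(284 + 96137) = 1/96421 ≈ 1.0371e-5)
j = 177751014014285/55095151856316 (j = (373 - 1*19395)/((134*(-44))) + (1/96421)/193827 = (373 - 19395)/(-5896) + (1/96421)*(1/193827) = -19022*(-1/5896) + 1/18688993167 = 9511/2948 + 1/18688993167 = 177751014014285/55095151856316 ≈ 3.2263)
(352664 + j)/(229699 + 62600) = (352664 + 177751014014285/55095151856316)/(229699 + 62600) = (19430254385269840109/55095151856316)/292299 = (19430254385269840109/55095151856316)*(1/292299) = 19430254385269840109/16104257792449310484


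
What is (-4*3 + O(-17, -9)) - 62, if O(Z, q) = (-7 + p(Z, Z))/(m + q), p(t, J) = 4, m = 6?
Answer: -73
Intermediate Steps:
O(Z, q) = -3/(6 + q) (O(Z, q) = (-7 + 4)/(6 + q) = -3/(6 + q))
(-4*3 + O(-17, -9)) - 62 = (-4*3 - 3/(6 - 9)) - 62 = (-12 - 3/(-3)) - 62 = (-12 - 3*(-⅓)) - 62 = (-12 + 1) - 62 = -11 - 62 = -73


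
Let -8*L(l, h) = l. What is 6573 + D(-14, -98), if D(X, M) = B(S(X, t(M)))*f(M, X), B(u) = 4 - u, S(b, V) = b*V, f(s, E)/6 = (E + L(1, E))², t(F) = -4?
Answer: -445407/8 ≈ -55676.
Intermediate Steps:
L(l, h) = -l/8
f(s, E) = 6*(-⅛ + E)² (f(s, E) = 6*(E - ⅛*1)² = 6*(E - ⅛)² = 6*(-⅛ + E)²)
S(b, V) = V*b
D(X, M) = 3*(-1 + 8*X)²*(4 + 4*X)/32 (D(X, M) = (4 - (-4)*X)*(3*(-1 + 8*X)²/32) = (4 + 4*X)*(3*(-1 + 8*X)²/32) = 3*(-1 + 8*X)²*(4 + 4*X)/32)
6573 + D(-14, -98) = 6573 + 3*(-1 + 8*(-14))²*(1 - 14)/8 = 6573 + (3/8)*(-1 - 112)²*(-13) = 6573 + (3/8)*(-113)²*(-13) = 6573 + (3/8)*12769*(-13) = 6573 - 497991/8 = -445407/8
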